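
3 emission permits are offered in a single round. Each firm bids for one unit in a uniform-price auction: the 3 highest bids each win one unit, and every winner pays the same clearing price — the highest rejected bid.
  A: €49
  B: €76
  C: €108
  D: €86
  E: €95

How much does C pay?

C pays €76

Sorting: 108 (C), 95 (E), 86 (D), 76 (B), 49 (A)
Top 3: C, E, D.
Clearing price = highest rejected bid = €76.
C wins → pays €76.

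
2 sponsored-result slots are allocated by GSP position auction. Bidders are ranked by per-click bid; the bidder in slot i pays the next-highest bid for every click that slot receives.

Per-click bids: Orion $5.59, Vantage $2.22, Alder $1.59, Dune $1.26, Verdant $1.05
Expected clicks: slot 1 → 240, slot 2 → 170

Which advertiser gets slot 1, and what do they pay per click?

Per-click bids in order: $5.59 (Orion) > $2.22 (Vantage) > $1.59 (Alder) > …
Slot 1 goes to the first-ranked bidder, Orion, who pays the next bid down: $2.22/click.

Orion; $2.22 per click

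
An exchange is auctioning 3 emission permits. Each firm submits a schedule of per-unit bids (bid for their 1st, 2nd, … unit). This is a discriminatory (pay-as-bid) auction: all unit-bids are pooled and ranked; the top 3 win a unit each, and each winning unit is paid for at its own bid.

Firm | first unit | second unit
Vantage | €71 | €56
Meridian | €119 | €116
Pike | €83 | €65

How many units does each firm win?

Pooled unit-bids ranked (top 3): 119 (Meridian-1), 116 (Meridian-2), 83 (Pike-1)
Next rejected bid: €71 (not a price — pay-as-bid).
Allocation: Meridian 2, Pike 1.

Meridian 2, Pike 1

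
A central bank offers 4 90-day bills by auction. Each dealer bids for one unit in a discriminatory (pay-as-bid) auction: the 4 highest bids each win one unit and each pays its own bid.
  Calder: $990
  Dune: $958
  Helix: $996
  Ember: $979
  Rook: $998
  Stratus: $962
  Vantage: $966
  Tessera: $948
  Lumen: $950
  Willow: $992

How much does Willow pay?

Ordering the bids: 998 (Rook), 996 (Helix), 992 (Willow), 990 (Calder), 979 (Ember), 966 (Vantage), …
The 4 highest are Rook, Helix, Willow, Calder.
Willow wins → own bid $992.

Willow pays $992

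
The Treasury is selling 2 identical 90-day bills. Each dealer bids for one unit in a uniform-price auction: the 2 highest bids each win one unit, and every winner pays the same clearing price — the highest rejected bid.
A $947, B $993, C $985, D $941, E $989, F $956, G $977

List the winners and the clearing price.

B, E; each pays $985

Sorting: 993 (B), 989 (E), 985 (C), 977 (G), …
The 2 highest are B, E.
Clearing price = highest rejected bid = $985.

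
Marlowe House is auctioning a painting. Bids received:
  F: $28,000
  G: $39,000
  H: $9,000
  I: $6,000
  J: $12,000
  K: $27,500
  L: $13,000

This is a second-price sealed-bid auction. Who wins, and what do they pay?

Sorting bids: 39,000 (G) > 28,000 (F) > 27,500 (K) > 13,000 (L) > 12,000 (J) > 9,000 (H) > …
G is highest; pays the second-highest bid, $28,000.

G pays $28,000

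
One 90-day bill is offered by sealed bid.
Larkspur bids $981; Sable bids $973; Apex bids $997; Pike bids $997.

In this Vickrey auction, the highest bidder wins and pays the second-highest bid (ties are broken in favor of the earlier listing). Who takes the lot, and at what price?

Apex pays $997

Bids in order: 997 (Apex) > 997 (Pike) > 981 (Larkspur) > 973 (Sable)
Apex and Pike tie at $997; tie-break gives it to Apex.
Apex wins with the highest bid; price is set by the runner-up at $997.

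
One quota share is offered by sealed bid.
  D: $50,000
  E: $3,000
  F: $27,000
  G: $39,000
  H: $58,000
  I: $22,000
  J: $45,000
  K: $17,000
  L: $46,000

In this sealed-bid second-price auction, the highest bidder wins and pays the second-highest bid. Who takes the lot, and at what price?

H pays $50,000

Sorting bids: 58,000 (H) > 50,000 (D) > 46,000 (L) > 45,000 (J) > 39,000 (G) > 27,000 (F) > …
H is highest; pays the second-highest bid, $50,000.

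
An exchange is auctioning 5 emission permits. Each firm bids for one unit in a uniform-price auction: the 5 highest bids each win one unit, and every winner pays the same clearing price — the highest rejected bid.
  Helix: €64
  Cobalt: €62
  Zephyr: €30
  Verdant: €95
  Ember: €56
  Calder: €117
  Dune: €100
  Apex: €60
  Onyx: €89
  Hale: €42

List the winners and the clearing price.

Sorting: 117 (Calder), 100 (Dune), 95 (Verdant), 89 (Onyx), 64 (Helix), 62 (Cobalt), 60 (Apex), …
Top 5: Calder, Dune, Verdant, Onyx, Helix.
Highest unsuccessful bid: €62 → clearing price.

Calder, Dune, Verdant, Onyx, Helix; each pays €62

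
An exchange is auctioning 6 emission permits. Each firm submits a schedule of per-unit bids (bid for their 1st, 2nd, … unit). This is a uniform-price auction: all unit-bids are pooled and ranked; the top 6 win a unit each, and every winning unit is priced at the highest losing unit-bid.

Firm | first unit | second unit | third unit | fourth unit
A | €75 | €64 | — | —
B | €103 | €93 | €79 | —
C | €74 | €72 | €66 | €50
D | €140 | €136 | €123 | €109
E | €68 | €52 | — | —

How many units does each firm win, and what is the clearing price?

B 2, D 4; clearing price €79

Merging the schedules and taking the best 6: 140 (D-1), 136 (D-2), 123 (D-3), 109 (D-4), 103 (B-1), 93 (B-2)
Highest rejected unit-bid = €79.
Allocation: B 2, D 4.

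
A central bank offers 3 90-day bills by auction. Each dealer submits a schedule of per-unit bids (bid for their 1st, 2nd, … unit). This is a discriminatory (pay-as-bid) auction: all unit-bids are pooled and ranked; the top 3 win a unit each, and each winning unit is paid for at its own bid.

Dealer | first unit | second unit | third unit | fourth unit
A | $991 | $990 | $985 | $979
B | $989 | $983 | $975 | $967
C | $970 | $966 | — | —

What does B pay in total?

B pays $989

Pooled unit-bids ranked (top 3): 991 (A-1), 990 (A-2), 989 (B-1)
Next rejected bid: $985 (not a price — pay-as-bid).
B's winning unit-bids: 989 = $989.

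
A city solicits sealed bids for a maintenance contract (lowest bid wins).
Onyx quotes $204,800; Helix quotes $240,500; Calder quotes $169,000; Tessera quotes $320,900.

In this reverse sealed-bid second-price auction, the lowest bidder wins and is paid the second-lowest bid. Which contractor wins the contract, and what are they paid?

Calder is paid $204,800

Sorting bids: 169,000 (Calder) < 204,800 (Onyx) < 240,500 (Helix) < 320,900 (Tessera)
Calder is lowest; is paid the second-lowest bid, $204,800.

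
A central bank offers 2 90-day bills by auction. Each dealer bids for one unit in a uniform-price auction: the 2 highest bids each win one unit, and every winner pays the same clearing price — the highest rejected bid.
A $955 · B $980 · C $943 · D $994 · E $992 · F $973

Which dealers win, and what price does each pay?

D, E; each pays $980

Sorting: 994 (D), 992 (E), 980 (B), 973 (F), …
The 2 highest are D, E.
First losing bid is B's $980, which sets the uniform price.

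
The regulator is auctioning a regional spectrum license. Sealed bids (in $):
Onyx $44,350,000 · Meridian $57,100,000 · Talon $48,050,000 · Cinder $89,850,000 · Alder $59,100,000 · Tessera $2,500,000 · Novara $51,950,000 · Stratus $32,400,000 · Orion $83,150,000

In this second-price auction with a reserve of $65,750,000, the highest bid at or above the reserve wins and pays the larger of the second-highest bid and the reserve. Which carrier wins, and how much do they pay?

Bids ranked: 89,850,000 (Cinder) > 83,150,000 (Orion) > 59,100,000 (Alder) > 57,100,000 (Meridian) > 51,950,000 (Novara) > 48,050,000 (Talon) > …
Highest eligible bid: Cinder at $89,850,000.
Second-highest bid $83,150,000 exceeds the reserve $65,750,000 → payment $83,150,000.

Cinder pays $83,150,000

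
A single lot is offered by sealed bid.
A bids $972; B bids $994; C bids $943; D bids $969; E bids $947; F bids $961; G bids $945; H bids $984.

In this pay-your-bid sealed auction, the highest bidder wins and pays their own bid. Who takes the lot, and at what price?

Pay-your-bid sealed auction: the highest bidder wins and pays their own bid.
Sorting bids: 994 (B) > 984 (H) > 972 (A) > 969 (D) > 961 (F) > 947 (E) > …
B is highest → pays own bid, $994.

B pays $994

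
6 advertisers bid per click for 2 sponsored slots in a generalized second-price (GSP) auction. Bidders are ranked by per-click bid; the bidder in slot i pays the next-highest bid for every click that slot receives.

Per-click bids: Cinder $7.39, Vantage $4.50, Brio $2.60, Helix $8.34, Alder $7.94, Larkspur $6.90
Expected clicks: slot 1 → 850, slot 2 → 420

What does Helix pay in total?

Helix pays $6749.00

Ranked by bid: $8.34 (Helix) > $7.94 (Alder) > $7.39 (Cinder) > …
Helix holds slot 1 → pays next bid $7.94 × 850 clicks = $6749.00.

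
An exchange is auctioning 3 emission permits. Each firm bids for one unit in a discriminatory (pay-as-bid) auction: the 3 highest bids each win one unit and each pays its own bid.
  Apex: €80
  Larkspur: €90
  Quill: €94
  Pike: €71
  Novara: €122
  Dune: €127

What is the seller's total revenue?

Ordering the bids: 127 (Dune), 122 (Novara), 94 (Quill), 90 (Larkspur), 80 (Apex), …
Top 3: Dune, Novara, Quill.
Total revenue = 127 + 122 + 94 = €343.

Total revenue: €343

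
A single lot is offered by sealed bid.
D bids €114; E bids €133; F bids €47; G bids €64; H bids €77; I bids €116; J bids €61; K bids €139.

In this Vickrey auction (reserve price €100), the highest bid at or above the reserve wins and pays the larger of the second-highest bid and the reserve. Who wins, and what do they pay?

K pays €133

Bids ranked: 139 (K) > 133 (E) > 116 (I) > 114 (D) > 77 (H) > 64 (G) > …
K has the top bid at or above the reserve (€139).
max(second-highest €133, reserve €100) = €133; the reserve does not bind.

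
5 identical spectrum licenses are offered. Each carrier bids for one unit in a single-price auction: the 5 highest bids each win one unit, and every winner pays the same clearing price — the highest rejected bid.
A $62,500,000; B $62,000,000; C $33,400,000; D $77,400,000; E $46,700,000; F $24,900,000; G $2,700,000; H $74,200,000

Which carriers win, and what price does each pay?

D, H, A, B, E; each pays $33,400,000

Ordering the bids: 77,400,000 (D), 74,200,000 (H), 62,500,000 (A), 62,000,000 (B), 46,700,000 (E), 33,400,000 (C), 24,900,000 (F), …
The 5 highest are D, H, A, B, E.
Highest unsuccessful bid: $33,400,000 → clearing price.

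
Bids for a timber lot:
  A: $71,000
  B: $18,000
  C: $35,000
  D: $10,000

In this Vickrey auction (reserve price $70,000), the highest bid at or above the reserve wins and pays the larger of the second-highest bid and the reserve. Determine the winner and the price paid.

Vickrey auction (reserve price $70,000): the highest bid at or above the reserve wins and pays the larger of the second-highest bid and the reserve.
Sorting bids: 71,000 (A) > 35,000 (C) > 18,000 (B) > 10,000 (D)
Highest eligible bid: A at $71,000.
max(second-highest $35,000, reserve $70,000) = $70,000.

A pays $70,000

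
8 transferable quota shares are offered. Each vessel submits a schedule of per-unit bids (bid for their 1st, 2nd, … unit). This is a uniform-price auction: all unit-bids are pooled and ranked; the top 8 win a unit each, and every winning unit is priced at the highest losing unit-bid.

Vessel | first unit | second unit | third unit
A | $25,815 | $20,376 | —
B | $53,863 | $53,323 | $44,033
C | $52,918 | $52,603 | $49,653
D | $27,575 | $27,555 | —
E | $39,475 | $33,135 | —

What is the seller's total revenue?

Total revenue: $220,600

All unit-bids, highest first — top 8: 53,863 (B-1), 53,323 (B-2), 52,918 (C-1), 52,603 (C-2), 49,653 (C-3), 44,033 (B-3), 39,475 (E-1), 33,135 (E-2)
Highest rejected unit-bid = $27,575.
Allocation: B 3, C 3, E 2. Every unit priced at $27,575.
Revenue = 8 × 27,575 = $220,600.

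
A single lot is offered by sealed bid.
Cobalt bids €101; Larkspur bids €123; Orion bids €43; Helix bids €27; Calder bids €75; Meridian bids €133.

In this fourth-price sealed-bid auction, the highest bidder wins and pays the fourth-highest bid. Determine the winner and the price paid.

Fourth-price sealed-bid auction: the highest bidder wins and pays the fourth-highest bid.
Bids in order: 133 (Meridian) > 123 (Larkspur) > 101 (Cobalt) > 75 (Calder) > 43 (Orion) > 27 (Helix)
Meridian is highest; pays the fourth-highest bid, €75.

Meridian pays €75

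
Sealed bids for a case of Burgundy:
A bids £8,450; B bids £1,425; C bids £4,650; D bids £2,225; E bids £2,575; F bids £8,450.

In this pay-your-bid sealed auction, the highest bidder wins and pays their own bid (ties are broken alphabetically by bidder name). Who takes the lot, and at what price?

A pays £8,450

Rule: the highest bidder wins and pays their own bid.
Bids ranked: 8,450 (A) > 8,450 (F) > 4,650 (C) > 2,575 (E) > 2,225 (D) > 1,425 (B)
A and F tie at £8,450; tie-break gives it to A.
A is highest → pays own bid, £8,450.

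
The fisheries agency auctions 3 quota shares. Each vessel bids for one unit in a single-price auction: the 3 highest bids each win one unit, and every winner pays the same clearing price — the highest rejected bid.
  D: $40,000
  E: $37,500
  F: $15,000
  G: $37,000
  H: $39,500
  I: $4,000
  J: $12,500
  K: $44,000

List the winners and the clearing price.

Ordering the bids: 44,000 (K), 40,000 (D), 39,500 (H), 37,500 (E), 37,000 (G), …
The 3 highest are K, D, H.
Clearing price = highest rejected bid = $37,500.

K, D, H; each pays $37,500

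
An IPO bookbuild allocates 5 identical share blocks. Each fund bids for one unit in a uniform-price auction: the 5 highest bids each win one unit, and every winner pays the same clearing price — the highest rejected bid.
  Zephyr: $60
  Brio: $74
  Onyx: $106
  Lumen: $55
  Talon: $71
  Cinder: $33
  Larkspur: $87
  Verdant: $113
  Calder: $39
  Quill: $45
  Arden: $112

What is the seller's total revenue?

Sorting: 113 (Verdant), 112 (Arden), 106 (Onyx), 87 (Larkspur), 74 (Brio), 71 (Talon), 60 (Zephyr), …
Winners (5 units): Verdant, Arden, Onyx, Larkspur, Brio.
First losing bid is Talon's $71, which sets the uniform price.
Total revenue = 5 × $71 = $355.

Total revenue: $355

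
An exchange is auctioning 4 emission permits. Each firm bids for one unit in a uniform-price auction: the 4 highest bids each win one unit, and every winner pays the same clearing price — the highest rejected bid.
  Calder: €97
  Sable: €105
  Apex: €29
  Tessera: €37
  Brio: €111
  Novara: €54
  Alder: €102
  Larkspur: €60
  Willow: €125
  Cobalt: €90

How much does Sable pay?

Sable pays €97

Ordering the bids: 125 (Willow), 111 (Brio), 105 (Sable), 102 (Alder), 97 (Calder), 90 (Cobalt), …
Winners (4 units): Willow, Brio, Sable, Alder.
First losing bid is Calder's €97, which sets the uniform price.
Sable wins → pays €97.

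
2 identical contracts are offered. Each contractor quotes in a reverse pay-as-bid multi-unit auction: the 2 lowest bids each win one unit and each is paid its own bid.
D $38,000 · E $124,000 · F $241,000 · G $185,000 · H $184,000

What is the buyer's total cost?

Ordering the bids: 38,000 (D), 124,000 (E), 184,000 (H), 185,000 (G), …
The 2 lowest are D, E.
Total cost = 38,000 + 124,000 = $162,000.

Total cost: $162,000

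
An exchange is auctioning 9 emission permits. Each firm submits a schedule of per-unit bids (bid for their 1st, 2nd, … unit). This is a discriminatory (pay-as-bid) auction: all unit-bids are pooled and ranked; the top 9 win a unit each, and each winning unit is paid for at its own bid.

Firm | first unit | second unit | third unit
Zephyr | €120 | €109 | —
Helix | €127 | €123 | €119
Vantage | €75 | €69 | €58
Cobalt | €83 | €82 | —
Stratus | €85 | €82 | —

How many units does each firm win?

Cobalt 2, Helix 3, Stratus 2, Zephyr 2

All unit-bids, highest first — top 9: 127 (Helix-1), 123 (Helix-2), 120 (Zephyr-1), 119 (Helix-3), 109 (Zephyr-2), 85 (Stratus-1), 83 (Cobalt-1), 82 (Cobalt-2), 82 (Stratus-2)
Next rejected bid: €75 (not a price — pay-as-bid).
Allocation: Cobalt 2, Helix 3, Stratus 2, Zephyr 2.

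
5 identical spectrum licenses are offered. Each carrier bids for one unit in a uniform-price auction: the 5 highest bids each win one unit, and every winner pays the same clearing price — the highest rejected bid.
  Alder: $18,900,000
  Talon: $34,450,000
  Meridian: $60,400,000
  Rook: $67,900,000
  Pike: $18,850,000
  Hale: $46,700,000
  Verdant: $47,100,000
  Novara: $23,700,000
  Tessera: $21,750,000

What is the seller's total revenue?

Total revenue: $118,500,000

Bids ranked high→low: 67,900,000 (Rook), 60,400,000 (Meridian), 47,100,000 (Verdant), 46,700,000 (Hale), 34,450,000 (Talon), 23,700,000 (Novara), 21,750,000 (Tessera), …
Top 5: Rook, Meridian, Verdant, Hale, Talon.
First losing bid is Novara's $23,700,000, which sets the uniform price.
Total revenue = 5 × $23,700,000 = $118,500,000.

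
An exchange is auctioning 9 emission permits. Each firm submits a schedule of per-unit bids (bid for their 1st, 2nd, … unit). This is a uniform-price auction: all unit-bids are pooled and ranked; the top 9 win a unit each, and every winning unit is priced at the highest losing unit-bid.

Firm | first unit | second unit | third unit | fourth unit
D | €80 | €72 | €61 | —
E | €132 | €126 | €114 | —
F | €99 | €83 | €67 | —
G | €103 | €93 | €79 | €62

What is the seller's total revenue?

Pooled unit-bids ranked (top 9): 132 (E-1), 126 (E-2), 114 (E-3), 103 (G-1), 99 (F-1), 93 (G-2), 83 (F-2), 80 (D-1), 79 (G-3)
The (k+1)-th unit-bid is €72.
Allocation: D 1, E 3, F 2, G 3. Every unit priced at €72.
Revenue = 9 × 72 = €648.

Total revenue: €648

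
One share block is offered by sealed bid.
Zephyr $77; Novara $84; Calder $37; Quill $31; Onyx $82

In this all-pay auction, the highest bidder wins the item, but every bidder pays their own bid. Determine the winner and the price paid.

Sorting bids: 84 (Novara) > 82 (Onyx) > 77 (Zephyr) > 37 (Calder) > 31 (Quill)
Novara is highest and takes the item; every bidder forfeits their bid.

Novara pays $84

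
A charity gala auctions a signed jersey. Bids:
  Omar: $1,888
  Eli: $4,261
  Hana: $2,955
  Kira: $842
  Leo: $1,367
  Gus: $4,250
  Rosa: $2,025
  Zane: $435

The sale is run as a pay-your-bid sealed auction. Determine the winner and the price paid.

Sorting bids: 4,261 (Eli) > 4,250 (Gus) > 2,955 (Hana) > 2,025 (Rosa) > 1,888 (Omar) > 1,367 (Leo) > …
Eli is highest → pays own bid, $4,261.

Eli pays $4,261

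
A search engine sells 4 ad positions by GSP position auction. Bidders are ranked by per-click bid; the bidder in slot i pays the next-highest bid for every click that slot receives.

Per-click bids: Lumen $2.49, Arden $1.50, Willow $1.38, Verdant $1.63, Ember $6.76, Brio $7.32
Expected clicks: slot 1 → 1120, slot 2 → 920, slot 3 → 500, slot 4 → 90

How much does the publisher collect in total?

Total revenue: $10812.00

Per-click bids in order: $7.32 (Brio) > $6.76 (Ember) > $2.49 (Lumen) > $1.63 (Verdant) > $1.50 (Arden) > …
Slot 1: Brio pays $6.76 × 1120 = $7571.20
Slot 2: Ember pays $2.49 × 920 = $2290.80
Slot 3: Lumen pays $1.63 × 500 = $815.00
Slot 4: Verdant pays $1.50 × 90 = $135.00
Total = $10812.00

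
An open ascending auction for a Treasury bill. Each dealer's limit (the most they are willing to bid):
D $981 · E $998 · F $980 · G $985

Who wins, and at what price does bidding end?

E wins at $985

Rule: the price rises until one bidder remains; the winner pays the price at which the last rival dropped out.
Limits ranked: 998 (E) > 985 (G) > 981 (D) > 980 (F)
G is the last rival to drop out, at $985; E remains and wins at that price.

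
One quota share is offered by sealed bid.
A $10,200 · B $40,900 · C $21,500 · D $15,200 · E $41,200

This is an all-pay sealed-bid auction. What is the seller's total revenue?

Sorting bids: 41,200 (E) > 40,900 (B) > 21,500 (C) > 15,200 (D) > 10,200 (A)
E wins with the top bid; all bids are sunk regardless.
Every bidder forfeits their bid regardless of winning.
Revenue = 10,200 + 40,900 + 21,500 + 15,200 + 41,200 = $129,000.

Total revenue: $129,000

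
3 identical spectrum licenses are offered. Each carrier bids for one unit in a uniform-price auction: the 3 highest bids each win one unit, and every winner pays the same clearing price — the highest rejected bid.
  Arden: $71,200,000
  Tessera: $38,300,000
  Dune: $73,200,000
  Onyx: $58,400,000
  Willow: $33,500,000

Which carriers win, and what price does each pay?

Bids ranked high→low: 73,200,000 (Dune), 71,200,000 (Arden), 58,400,000 (Onyx), 38,300,000 (Tessera), 33,500,000 (Willow)
Top 3: Dune, Arden, Onyx.
First losing bid is Tessera's $38,300,000, which sets the uniform price.

Dune, Arden, Onyx; each pays $38,300,000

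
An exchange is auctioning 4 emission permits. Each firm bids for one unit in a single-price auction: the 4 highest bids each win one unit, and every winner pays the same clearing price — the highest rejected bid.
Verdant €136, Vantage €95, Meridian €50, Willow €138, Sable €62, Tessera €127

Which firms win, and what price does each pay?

Willow, Verdant, Tessera, Vantage; each pays €62

Ordering the bids: 138 (Willow), 136 (Verdant), 127 (Tessera), 95 (Vantage), 62 (Sable), 50 (Meridian)
Winners (4 units): Willow, Verdant, Tessera, Vantage.
Highest unsuccessful bid: €62 → clearing price.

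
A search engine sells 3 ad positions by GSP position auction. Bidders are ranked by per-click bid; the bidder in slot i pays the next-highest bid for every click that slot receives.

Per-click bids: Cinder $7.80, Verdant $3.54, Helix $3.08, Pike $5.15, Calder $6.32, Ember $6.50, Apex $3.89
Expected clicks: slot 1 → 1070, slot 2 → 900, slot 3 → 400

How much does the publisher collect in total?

Total revenue: $14703.00

Per-click bids in order: $7.80 (Cinder) > $6.50 (Ember) > $6.32 (Calder) > $5.15 (Pike) > …
Slot 1: Cinder pays $6.50 × 1070 = $6955.00
Slot 2: Ember pays $6.32 × 900 = $5688.00
Slot 3: Calder pays $5.15 × 400 = $2060.00
Total = $14703.00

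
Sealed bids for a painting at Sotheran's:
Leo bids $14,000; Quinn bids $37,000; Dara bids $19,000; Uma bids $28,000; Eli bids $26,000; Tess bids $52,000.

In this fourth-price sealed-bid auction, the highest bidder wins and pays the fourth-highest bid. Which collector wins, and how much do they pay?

Bids in order: 52,000 (Tess) > 37,000 (Quinn) > 28,000 (Uma) > 26,000 (Eli) > 19,000 (Dara) > 14,000 (Leo)
Tess wins; payment is bid #4 in the ranking = $26,000.

Tess pays $26,000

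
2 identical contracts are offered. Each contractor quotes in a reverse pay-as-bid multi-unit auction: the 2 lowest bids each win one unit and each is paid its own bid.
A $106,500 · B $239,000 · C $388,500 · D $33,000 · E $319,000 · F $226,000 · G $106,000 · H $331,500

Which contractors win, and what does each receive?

D $33,000, G $106,000

Sorting: 33,000 (D), 106,000 (G), 106,500 (A), 226,000 (F), …
Lowest 2: D, G.
Each winner is paid its own bid: D $33,000, G $106,000.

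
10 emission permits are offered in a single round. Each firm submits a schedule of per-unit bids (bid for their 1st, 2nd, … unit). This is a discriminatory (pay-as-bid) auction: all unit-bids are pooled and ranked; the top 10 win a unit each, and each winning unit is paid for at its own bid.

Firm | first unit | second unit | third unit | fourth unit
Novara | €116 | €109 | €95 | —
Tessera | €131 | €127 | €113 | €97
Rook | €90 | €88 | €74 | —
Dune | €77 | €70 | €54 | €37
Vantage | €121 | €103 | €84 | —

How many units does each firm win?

All unit-bids, highest first — top 10: 131 (Tessera-1), 127 (Tessera-2), 121 (Vantage-1), 116 (Novara-1), 113 (Tessera-3), 109 (Novara-2), 103 (Vantage-2), 97 (Tessera-4), 95 (Novara-3), 90 (Rook-1)
Next rejected bid: €88 (not a price — pay-as-bid).
Allocation: Novara 3, Rook 1, Tessera 4, Vantage 2.

Novara 3, Rook 1, Tessera 4, Vantage 2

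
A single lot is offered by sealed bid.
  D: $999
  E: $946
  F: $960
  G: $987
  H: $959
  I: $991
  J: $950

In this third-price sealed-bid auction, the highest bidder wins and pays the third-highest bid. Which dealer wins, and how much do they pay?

Sorting bids: 999 (D) > 991 (I) > 987 (G) > 960 (F) > 959 (H) > 950 (J) > …
D is highest; pays the third-highest bid, $987.

D pays $987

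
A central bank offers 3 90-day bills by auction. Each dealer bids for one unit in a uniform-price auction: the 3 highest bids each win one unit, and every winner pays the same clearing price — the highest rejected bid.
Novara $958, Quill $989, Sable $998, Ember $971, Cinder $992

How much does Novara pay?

Bids ranked high→low: 998 (Sable), 992 (Cinder), 989 (Quill), 971 (Ember), 958 (Novara)
Top 3: Sable, Cinder, Quill.
Clearing price = highest rejected bid = $971.
Novara does not win → pays $0.

Novara pays $0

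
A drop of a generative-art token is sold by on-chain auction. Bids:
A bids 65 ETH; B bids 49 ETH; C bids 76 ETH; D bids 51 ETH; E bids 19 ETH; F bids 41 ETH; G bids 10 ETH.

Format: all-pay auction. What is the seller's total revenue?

Total revenue: 311 ETH

Bids in order: 76 (C) > 65 (A) > 51 (D) > 49 (B) > 41 (F) > 19 (E) > …
C wins with the top bid; all bids are sunk regardless.
Every bidder forfeits their bid regardless of winning.
Revenue = 65 + 49 + 76 + 51 + 19 + 41 + 10 = 311 ETH.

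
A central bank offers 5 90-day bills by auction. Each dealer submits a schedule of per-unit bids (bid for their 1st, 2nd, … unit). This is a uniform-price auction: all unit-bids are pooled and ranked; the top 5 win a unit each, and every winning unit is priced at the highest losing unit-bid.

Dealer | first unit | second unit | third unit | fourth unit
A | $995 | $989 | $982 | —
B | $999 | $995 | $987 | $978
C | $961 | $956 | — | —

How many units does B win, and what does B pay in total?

All unit-bids, highest first — top 5: 999 (B-1), 995 (A-1), 995 (B-2), 989 (A-2), 987 (B-3)
Highest rejected unit-bid = $982.
B wins 3 unit(s) at $982 each.

B: 3 units, pays $2,946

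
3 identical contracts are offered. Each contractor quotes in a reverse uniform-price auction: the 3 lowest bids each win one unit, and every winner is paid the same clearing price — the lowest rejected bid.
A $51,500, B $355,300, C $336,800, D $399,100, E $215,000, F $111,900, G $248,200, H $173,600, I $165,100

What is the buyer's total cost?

Total cost: $520,800

Bids ranked low→high: 51,500 (A), 111,900 (F), 165,100 (I), 173,600 (H), 215,000 (E), …
Lowest 3: A, F, I.
Lowest unsuccessful bid: $173,600 → clearing price.
Total cost = 3 × $173,600 = $520,800.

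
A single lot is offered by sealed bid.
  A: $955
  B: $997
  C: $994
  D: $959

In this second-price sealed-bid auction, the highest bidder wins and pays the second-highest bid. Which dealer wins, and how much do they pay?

B pays $994

Second-price sealed-bid auction: the highest bidder wins and pays the second-highest bid.
Bids ranked: 997 (B) > 994 (C) > 959 (D) > 955 (A)
Second-price: B pays C's bid of $994.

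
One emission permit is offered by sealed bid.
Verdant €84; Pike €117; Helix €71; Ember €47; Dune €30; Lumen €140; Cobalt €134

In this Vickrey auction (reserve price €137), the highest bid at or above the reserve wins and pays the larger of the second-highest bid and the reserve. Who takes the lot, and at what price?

Lumen pays €137

Sorting bids: 140 (Lumen) > 134 (Cobalt) > 117 (Pike) > 84 (Verdant) > 71 (Helix) > 47 (Ember) > …
Highest eligible bid: Lumen at €140.
Second-highest bid €134 is below the reserve €137, so the reserve binds → payment €137.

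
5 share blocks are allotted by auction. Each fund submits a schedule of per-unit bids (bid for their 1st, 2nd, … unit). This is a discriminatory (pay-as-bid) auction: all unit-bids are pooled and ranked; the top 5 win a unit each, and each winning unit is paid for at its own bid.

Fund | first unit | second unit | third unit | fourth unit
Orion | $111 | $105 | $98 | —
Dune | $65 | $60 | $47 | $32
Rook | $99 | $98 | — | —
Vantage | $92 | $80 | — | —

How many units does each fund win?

Orion 3, Rook 2

All unit-bids, highest first — top 5: 111 (Orion-1), 105 (Orion-2), 99 (Rook-1), 98 (Orion-3), 98 (Rook-2)
Next rejected bid: $92 (not a price — pay-as-bid).
Allocation: Orion 3, Rook 2.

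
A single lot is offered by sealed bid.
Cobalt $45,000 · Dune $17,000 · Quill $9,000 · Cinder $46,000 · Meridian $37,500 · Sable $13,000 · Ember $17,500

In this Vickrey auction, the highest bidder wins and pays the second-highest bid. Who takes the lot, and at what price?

Bids ranked: 46,000 (Cinder) > 45,000 (Cobalt) > 37,500 (Meridian) > 17,500 (Ember) > 17,000 (Dune) > 13,000 (Sable) > …
Cinder wins with the highest bid; price is set by the runner-up at $45,000.

Cinder pays $45,000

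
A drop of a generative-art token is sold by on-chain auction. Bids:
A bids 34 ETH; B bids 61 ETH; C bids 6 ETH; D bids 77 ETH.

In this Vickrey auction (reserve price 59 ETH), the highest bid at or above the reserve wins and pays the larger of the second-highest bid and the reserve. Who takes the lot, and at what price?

Sorting bids: 77 (D) > 61 (B) > 34 (A) > 6 (C)
D has the top bid at or above the reserve (77 ETH).
Second-highest bid 61 ETH exceeds the reserve 59 ETH → payment 61 ETH.

D pays 61 ETH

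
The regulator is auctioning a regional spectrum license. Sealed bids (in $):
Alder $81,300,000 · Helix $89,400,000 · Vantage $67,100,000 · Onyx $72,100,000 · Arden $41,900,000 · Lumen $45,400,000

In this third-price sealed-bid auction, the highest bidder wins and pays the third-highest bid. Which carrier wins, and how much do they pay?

Rule: the highest bidder wins and pays the third-highest bid.
Sorting bids: 89,400,000 (Helix) > 81,300,000 (Alder) > 72,100,000 (Onyx) > 67,100,000 (Vantage) > 45,400,000 (Lumen) > 41,900,000 (Arden)
Helix is highest; pays the third-highest bid, $72,100,000.

Helix pays $72,100,000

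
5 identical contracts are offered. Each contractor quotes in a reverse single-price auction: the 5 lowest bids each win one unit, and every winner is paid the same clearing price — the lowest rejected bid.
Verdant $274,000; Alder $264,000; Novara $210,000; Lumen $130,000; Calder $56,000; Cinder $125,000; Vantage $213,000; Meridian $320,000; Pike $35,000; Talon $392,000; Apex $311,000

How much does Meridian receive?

Sorting: 35,000 (Pike), 56,000 (Calder), 125,000 (Cinder), 130,000 (Lumen), 210,000 (Novara), 213,000 (Vantage), 264,000 (Alder), …
Lowest 5: Pike, Calder, Cinder, Lumen, Novara.
Clearing price = lowest rejected bid = $213,000.
Meridian does not win → is paid $0.

Meridian is paid $0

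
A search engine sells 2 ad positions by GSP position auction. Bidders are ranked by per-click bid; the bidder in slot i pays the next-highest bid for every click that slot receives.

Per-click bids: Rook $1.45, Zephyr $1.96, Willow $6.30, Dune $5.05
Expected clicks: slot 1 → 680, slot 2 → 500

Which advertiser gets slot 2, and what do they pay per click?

Dune; $1.96 per click

Ranked by bid: $6.30 (Willow) > $5.05 (Dune) > $1.96 (Zephyr) > …
Slot 2 goes to the second-ranked bidder, Dune, who pays the next bid down: $1.96/click.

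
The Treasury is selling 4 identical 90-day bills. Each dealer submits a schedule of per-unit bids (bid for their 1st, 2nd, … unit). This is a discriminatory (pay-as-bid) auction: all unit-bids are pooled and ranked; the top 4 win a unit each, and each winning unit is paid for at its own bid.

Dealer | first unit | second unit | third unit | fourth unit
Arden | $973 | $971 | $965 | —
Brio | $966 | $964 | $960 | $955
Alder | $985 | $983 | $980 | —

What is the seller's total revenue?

Total revenue: $3,921

Pooled unit-bids ranked (top 4): 985 (Alder-1), 983 (Alder-2), 980 (Alder-3), 973 (Arden-1)
Next rejected bid: $971 (not a price — pay-as-bid).
Each winning unit pays its own bid.
Revenue = 985 + 983 + 980 + 973 = $3,921.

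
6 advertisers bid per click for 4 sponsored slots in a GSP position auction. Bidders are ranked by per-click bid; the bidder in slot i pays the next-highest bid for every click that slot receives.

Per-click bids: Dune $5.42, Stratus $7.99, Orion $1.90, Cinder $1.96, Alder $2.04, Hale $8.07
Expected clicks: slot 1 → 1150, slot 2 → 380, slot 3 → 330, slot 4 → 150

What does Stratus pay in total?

Sorting advertisers: $8.07 (Hale) > $7.99 (Stratus) > $5.42 (Dune) > $2.04 (Alder) > $1.96 (Cinder) > …
Stratus holds slot 2 → pays next bid $5.42 × 380 clicks = $2059.60.

Stratus pays $2059.60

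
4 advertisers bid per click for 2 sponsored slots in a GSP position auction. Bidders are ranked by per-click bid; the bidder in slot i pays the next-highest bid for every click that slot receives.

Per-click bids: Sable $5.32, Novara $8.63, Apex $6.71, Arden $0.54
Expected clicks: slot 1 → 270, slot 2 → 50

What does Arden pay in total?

Arden pays $0.00

Sorting advertisers: $8.63 (Novara) > $6.71 (Apex) > $5.32 (Sable) > …
Arden ranks below slot 2 → no slot, pays nothing.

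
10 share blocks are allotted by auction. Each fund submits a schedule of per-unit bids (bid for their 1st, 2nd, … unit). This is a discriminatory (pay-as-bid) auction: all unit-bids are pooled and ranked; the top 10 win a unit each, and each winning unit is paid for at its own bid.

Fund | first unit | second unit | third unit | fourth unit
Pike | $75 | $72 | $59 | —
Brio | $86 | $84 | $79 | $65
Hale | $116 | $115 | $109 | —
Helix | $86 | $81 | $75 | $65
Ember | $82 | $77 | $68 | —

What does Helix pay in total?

All unit-bids, highest first — top 10: 116 (Hale-1), 115 (Hale-2), 109 (Hale-3), 86 (Brio-1), 86 (Helix-1), 84 (Brio-2), 82 (Ember-1), 81 (Helix-2), 79 (Brio-3), 77 (Ember-2)
Next rejected bid: $75 (not a price — pay-as-bid).
Helix's winning unit-bids: 86 + 81 = $167.

Helix pays $167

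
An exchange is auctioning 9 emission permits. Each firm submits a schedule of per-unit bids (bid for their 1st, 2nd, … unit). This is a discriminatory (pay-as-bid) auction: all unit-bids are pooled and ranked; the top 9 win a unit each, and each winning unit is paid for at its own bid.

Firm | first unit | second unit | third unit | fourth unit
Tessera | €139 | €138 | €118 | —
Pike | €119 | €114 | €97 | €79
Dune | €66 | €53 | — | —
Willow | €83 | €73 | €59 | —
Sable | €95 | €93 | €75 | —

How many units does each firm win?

All unit-bids, highest first — top 9: 139 (Tessera-1), 138 (Tessera-2), 119 (Pike-1), 118 (Tessera-3), 114 (Pike-2), 97 (Pike-3), 95 (Sable-1), 93 (Sable-2), 83 (Willow-1)
Next rejected bid: €79 (not a price — pay-as-bid).
Allocation: Pike 3, Sable 2, Tessera 3, Willow 1.

Pike 3, Sable 2, Tessera 3, Willow 1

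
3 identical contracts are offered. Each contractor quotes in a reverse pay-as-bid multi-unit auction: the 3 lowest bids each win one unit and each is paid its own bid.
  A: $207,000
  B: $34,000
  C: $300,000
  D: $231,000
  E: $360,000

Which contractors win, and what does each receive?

B $34,000, A $207,000, D $231,000

Sorting: 34,000 (B), 207,000 (A), 231,000 (D), 300,000 (C), 360,000 (E)
The 3 lowest are B, A, D.
Each winner is paid its own bid: B $34,000, A $207,000, D $231,000.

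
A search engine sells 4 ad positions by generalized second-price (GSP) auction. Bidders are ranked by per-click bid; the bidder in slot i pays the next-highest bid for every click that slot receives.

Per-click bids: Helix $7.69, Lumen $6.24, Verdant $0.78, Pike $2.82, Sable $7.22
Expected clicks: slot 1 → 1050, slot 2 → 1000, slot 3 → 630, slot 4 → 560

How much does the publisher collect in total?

Ranked by bid: $7.69 (Helix) > $7.22 (Sable) > $6.24 (Lumen) > $2.82 (Pike) > $0.78 (Verdant)
Slot 1: Helix pays $7.22 × 1050 = $7581.00
Slot 2: Sable pays $6.24 × 1000 = $6240.00
Slot 3: Lumen pays $2.82 × 630 = $1776.60
Slot 4: Pike pays $0.78 × 560 = $436.80
Total = $16034.40

Total revenue: $16034.40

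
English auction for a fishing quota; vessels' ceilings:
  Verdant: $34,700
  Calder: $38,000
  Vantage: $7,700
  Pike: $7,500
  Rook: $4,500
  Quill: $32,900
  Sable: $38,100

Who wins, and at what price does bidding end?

Sable wins at $38,000

Ascending (English) auction: the price rises until one bidder remains; the winner pays the price at which the last rival dropped out.
Limits ranked: 38,100 (Sable) > 38,000 (Calder) > 34,700 (Verdant) > 32,900 (Quill) > 7,700 (Vantage) > 7,500 (Pike) > …
Once the price passes $38,000, only Sable is left; the hammer falls at Calder's limit of $38,000.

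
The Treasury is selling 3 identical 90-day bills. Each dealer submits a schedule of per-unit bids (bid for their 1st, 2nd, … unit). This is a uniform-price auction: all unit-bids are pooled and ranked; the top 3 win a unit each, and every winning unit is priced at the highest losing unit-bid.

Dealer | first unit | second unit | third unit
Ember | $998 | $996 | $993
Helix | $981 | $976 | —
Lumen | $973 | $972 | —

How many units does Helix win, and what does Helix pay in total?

Merging the schedules and taking the best 3: 998 (Ember-1), 996 (Ember-2), 993 (Ember-3)
Highest rejected unit-bid = $981.
Helix wins 0 unit(s) at $981 each.

Helix: 0 units, pays $0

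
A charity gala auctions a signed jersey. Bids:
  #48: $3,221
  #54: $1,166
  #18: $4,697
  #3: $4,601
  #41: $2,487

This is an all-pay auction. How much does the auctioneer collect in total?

Sorting bids: 4,697 (#18) > 4,601 (#3) > 3,221 (#48) > 2,487 (#41) > 1,166 (#54)
Every bidder forfeits their bid regardless of winning.
Revenue = 3,221 + 1,166 + 4,697 + 4,601 + 2,487 = $16,172.

Total revenue: $16,172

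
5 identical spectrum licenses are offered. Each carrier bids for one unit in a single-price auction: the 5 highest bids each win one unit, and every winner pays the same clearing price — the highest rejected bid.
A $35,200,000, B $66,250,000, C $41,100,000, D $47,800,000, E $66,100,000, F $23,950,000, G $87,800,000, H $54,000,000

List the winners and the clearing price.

G, B, E, H, D; each pays $41,100,000

Ordering the bids: 87,800,000 (G), 66,250,000 (B), 66,100,000 (E), 54,000,000 (H), 47,800,000 (D), 41,100,000 (C), 35,200,000 (A), …
Winners (5 units): G, B, E, H, D.
First losing bid is C's $41,100,000, which sets the uniform price.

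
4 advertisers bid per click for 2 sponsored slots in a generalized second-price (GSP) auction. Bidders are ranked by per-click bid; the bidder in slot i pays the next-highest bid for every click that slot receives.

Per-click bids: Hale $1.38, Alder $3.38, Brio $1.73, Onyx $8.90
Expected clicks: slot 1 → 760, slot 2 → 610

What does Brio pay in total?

Brio pays $0.00

Per-click bids in order: $8.90 (Onyx) > $3.38 (Alder) > $1.73 (Brio) > …
Brio ranks below slot 2 → no slot, pays nothing.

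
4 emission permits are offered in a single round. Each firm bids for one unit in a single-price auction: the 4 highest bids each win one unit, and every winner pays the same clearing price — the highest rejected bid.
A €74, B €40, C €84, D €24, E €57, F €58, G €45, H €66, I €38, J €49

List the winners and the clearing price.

Ordering the bids: 84 (C), 74 (A), 66 (H), 58 (F), 57 (E), 49 (J), …
Winners (4 units): C, A, H, F.
Clearing price = highest rejected bid = €57.

C, A, H, F; each pays €57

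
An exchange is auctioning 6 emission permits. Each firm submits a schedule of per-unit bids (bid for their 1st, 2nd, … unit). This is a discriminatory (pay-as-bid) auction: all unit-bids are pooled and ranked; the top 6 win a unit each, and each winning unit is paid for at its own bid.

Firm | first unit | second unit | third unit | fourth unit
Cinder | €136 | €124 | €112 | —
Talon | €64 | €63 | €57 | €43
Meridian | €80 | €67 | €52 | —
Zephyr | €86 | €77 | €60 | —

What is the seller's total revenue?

Total revenue: €615

Merging the schedules and taking the best 6: 136 (Cinder-1), 124 (Cinder-2), 112 (Cinder-3), 86 (Zephyr-1), 80 (Meridian-1), 77 (Zephyr-2)
Next rejected bid: €67 (not a price — pay-as-bid).
Each winning unit pays its own bid.
Revenue = 136 + 124 + 112 + 86 + 80 + 77 = €615.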